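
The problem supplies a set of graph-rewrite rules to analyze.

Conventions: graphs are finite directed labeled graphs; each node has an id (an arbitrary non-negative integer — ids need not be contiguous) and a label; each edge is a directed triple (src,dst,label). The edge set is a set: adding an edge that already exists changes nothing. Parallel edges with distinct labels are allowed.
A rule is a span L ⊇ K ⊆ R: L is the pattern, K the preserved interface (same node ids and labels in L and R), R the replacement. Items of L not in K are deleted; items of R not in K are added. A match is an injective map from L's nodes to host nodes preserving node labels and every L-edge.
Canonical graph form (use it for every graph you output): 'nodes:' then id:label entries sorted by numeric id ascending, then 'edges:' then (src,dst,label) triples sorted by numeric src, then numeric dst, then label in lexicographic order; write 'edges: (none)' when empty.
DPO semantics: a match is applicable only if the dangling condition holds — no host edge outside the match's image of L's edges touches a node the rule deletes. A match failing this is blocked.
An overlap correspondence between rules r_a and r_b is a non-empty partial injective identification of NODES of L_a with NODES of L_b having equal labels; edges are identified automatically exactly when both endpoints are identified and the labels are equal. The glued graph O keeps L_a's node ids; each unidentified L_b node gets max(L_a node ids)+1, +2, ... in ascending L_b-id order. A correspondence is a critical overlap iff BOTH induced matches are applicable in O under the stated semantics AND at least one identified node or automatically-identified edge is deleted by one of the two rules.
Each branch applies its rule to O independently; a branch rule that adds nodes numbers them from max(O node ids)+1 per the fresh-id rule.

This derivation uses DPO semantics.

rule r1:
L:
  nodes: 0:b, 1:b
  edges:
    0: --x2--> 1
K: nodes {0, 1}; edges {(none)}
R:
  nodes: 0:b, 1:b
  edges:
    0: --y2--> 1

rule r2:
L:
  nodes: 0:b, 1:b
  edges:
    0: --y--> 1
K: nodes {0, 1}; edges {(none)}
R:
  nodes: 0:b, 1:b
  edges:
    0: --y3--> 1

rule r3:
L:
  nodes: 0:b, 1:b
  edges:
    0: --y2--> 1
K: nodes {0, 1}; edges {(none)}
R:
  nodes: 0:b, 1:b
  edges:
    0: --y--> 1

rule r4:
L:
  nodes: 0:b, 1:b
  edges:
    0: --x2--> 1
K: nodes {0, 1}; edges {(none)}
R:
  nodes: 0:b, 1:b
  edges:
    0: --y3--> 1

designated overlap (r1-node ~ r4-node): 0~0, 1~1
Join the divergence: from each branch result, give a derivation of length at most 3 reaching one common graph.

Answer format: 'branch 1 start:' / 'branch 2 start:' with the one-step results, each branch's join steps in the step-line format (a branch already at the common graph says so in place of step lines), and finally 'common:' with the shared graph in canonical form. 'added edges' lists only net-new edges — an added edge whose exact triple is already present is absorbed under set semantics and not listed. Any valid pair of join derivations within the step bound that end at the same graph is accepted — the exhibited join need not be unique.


branch 1 start:
nodes: 0:b, 1:b
edges: (0,1,y2)
branch 2 start:
nodes: 0:b, 1:b
edges: (0,1,y3)
branch 1 step 1: rule r3; match: 0->0, 1->1; deleted nodes (none); deleted edges (0,1,y2); added nodes (none); added edges (0,1,y); result: nodes: 0:b, 1:b edges: (0,1,y)
branch 1 step 2: rule r2; match: 0->0, 1->1; deleted nodes (none); deleted edges (0,1,y); added nodes (none); added edges (0,1,y3); result: nodes: 0:b, 1:b edges: (0,1,y3)
branch 2: already at the common graph (0 steps)
common:
nodes: 0:b, 1:b
edges: (0,1,y3)


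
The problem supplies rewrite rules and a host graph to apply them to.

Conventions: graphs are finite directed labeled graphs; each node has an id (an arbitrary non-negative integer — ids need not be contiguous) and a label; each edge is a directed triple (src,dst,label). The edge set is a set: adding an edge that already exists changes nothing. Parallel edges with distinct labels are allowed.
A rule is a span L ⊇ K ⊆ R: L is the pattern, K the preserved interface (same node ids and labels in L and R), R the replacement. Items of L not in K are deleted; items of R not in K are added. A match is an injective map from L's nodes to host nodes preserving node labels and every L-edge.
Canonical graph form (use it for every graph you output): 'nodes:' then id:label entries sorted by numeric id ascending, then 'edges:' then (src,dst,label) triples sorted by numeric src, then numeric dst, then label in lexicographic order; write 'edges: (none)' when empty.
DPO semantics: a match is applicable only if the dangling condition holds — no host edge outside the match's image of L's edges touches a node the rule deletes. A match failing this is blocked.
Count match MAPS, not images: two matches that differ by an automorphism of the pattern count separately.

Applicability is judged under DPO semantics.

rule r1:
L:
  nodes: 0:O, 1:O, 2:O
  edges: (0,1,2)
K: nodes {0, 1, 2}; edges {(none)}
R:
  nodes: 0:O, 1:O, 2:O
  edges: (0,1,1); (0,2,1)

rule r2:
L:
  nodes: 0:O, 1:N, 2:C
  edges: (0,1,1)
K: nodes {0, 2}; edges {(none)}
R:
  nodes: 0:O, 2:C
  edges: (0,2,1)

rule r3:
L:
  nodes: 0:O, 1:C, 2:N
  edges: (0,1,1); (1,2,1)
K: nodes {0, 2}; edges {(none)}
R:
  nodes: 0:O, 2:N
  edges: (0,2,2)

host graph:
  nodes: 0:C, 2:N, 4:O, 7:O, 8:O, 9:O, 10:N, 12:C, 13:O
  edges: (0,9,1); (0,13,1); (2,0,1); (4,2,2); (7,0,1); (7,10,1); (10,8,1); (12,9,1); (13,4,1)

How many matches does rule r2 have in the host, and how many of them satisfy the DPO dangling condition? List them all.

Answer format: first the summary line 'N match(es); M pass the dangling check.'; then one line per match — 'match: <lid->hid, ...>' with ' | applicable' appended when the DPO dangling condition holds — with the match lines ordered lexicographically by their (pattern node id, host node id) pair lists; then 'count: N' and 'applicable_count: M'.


2 match(es); 0 pass the dangling check.
match: 0->7, 1->10, 2->0
match: 0->7, 1->10, 2->12
count: 2
applicable_count: 0


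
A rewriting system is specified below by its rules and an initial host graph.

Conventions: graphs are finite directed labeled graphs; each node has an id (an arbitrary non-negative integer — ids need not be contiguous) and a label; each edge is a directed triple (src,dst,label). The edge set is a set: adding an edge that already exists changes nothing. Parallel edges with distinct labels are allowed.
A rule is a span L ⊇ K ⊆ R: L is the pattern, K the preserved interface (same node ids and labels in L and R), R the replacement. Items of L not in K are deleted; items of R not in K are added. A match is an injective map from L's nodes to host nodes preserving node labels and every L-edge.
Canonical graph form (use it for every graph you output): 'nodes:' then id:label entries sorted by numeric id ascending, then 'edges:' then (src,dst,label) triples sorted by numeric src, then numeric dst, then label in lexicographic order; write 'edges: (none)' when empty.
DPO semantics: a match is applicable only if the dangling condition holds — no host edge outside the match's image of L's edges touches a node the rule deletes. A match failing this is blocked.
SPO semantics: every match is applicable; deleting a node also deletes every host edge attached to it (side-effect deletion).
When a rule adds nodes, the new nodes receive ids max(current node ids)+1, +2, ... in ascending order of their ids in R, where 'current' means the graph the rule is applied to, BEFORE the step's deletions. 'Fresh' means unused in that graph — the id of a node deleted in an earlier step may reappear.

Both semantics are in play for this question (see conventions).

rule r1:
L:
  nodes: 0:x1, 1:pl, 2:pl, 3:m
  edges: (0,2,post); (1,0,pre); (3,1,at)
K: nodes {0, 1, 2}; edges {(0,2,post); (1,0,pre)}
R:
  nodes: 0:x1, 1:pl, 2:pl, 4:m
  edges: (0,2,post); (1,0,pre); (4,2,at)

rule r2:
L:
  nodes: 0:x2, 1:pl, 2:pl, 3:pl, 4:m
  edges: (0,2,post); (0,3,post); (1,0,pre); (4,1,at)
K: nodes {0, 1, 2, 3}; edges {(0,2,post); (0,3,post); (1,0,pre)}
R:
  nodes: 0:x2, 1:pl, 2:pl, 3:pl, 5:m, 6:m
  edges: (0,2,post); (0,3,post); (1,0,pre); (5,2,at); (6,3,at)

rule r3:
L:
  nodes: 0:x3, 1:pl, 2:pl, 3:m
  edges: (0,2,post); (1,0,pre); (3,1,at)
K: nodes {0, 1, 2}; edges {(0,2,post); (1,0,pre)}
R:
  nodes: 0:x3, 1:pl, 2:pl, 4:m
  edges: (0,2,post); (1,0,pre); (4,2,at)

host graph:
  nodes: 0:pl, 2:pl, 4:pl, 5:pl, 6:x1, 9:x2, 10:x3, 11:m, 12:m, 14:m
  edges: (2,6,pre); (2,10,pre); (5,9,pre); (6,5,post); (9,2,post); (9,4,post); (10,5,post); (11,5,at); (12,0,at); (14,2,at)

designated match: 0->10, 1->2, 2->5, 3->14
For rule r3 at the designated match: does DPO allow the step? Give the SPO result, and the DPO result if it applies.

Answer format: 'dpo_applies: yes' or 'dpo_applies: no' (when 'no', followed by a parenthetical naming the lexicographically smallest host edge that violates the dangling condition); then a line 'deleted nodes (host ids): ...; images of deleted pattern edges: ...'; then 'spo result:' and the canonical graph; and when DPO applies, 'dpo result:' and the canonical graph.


dpo_applies: yes
deleted nodes (host ids): 14; images of deleted pattern edges: (14,2,at)
spo result:
nodes: 0:pl, 2:pl, 4:pl, 5:pl, 6:x1, 9:x2, 10:x3, 11:m, 12:m, 15:m
edges: (2,6,pre); (2,10,pre); (5,9,pre); (6,5,post); (9,2,post); (9,4,post); (10,5,post); (11,5,at); (12,0,at); (15,5,at)
dpo result:
nodes: 0:pl, 2:pl, 4:pl, 5:pl, 6:x1, 9:x2, 10:x3, 11:m, 12:m, 15:m
edges: (2,6,pre); (2,10,pre); (5,9,pre); (6,5,post); (9,2,post); (9,4,post); (10,5,post); (11,5,at); (12,0,at); (15,5,at)


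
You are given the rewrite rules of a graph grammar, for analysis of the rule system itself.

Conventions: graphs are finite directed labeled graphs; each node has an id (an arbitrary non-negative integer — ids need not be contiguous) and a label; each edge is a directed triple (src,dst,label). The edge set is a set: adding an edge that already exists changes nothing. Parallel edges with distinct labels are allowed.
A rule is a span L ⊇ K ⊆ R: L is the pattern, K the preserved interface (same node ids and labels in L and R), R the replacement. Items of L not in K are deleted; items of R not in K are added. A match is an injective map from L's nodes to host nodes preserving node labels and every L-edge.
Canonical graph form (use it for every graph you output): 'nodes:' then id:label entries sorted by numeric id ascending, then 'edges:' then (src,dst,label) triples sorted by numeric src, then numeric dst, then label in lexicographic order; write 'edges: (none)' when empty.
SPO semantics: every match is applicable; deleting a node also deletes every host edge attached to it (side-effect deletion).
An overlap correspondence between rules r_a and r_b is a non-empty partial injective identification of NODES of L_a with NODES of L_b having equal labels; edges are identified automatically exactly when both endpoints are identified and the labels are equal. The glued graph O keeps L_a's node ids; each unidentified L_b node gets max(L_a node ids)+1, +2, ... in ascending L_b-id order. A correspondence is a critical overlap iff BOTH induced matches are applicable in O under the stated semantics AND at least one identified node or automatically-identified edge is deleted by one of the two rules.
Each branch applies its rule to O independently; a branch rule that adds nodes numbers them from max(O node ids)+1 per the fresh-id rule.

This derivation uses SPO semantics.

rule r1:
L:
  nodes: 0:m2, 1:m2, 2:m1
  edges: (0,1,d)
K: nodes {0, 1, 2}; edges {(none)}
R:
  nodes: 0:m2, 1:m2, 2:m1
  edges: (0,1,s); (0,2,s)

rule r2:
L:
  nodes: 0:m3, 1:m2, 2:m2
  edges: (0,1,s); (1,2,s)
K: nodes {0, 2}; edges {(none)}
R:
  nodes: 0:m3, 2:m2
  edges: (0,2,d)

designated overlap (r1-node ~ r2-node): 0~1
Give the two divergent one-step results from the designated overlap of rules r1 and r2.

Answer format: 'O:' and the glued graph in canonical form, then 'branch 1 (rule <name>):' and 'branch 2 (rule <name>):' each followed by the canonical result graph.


O:
nodes: 0:m2, 1:m2, 2:m1, 3:m3, 4:m2
edges: (0,1,d); (0,4,s); (3,0,s)
branch 1 (rule r1):
nodes: 0:m2, 1:m2, 2:m1, 3:m3, 4:m2
edges: (0,1,s); (0,2,s); (0,4,s); (3,0,s)
branch 2 (rule r2):
nodes: 1:m2, 2:m1, 3:m3, 4:m2
edges: (3,4,d)


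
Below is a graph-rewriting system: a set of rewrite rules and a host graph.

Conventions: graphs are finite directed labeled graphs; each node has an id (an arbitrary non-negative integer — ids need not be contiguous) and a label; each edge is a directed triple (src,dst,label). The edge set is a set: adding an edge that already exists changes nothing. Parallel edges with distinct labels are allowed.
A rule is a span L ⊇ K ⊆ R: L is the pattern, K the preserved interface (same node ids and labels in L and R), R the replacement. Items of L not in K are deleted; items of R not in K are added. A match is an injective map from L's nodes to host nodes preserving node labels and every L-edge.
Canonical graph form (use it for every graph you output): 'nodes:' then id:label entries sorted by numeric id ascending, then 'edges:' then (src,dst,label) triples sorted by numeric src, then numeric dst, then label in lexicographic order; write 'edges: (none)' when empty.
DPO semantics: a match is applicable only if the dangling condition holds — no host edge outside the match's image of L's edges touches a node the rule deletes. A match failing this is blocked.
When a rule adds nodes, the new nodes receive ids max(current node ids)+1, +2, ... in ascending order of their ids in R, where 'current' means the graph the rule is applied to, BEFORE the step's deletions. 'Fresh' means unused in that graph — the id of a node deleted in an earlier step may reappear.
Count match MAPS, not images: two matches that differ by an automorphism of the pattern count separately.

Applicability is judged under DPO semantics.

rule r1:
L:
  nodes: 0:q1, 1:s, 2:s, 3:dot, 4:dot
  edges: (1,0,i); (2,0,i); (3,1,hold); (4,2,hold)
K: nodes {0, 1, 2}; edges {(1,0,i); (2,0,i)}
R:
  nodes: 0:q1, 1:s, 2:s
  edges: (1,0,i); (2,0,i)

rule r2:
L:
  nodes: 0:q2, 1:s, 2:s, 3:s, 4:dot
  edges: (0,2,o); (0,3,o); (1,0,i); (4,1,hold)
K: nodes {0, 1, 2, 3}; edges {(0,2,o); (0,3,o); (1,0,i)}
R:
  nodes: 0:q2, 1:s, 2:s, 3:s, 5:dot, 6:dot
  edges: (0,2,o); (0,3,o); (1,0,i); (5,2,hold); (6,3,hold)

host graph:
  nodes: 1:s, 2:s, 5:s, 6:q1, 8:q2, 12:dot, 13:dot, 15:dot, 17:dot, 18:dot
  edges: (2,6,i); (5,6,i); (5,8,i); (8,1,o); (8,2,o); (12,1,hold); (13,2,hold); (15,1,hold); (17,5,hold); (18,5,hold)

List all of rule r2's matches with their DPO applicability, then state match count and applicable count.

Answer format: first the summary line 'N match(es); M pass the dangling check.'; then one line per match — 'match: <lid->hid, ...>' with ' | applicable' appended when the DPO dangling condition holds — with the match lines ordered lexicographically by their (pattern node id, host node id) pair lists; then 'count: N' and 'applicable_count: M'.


4 match(es); 4 pass the dangling check.
match: 0->8, 1->5, 2->1, 3->2, 4->17 | applicable
match: 0->8, 1->5, 2->1, 3->2, 4->18 | applicable
match: 0->8, 1->5, 2->2, 3->1, 4->17 | applicable
match: 0->8, 1->5, 2->2, 3->1, 4->18 | applicable
count: 4
applicable_count: 4


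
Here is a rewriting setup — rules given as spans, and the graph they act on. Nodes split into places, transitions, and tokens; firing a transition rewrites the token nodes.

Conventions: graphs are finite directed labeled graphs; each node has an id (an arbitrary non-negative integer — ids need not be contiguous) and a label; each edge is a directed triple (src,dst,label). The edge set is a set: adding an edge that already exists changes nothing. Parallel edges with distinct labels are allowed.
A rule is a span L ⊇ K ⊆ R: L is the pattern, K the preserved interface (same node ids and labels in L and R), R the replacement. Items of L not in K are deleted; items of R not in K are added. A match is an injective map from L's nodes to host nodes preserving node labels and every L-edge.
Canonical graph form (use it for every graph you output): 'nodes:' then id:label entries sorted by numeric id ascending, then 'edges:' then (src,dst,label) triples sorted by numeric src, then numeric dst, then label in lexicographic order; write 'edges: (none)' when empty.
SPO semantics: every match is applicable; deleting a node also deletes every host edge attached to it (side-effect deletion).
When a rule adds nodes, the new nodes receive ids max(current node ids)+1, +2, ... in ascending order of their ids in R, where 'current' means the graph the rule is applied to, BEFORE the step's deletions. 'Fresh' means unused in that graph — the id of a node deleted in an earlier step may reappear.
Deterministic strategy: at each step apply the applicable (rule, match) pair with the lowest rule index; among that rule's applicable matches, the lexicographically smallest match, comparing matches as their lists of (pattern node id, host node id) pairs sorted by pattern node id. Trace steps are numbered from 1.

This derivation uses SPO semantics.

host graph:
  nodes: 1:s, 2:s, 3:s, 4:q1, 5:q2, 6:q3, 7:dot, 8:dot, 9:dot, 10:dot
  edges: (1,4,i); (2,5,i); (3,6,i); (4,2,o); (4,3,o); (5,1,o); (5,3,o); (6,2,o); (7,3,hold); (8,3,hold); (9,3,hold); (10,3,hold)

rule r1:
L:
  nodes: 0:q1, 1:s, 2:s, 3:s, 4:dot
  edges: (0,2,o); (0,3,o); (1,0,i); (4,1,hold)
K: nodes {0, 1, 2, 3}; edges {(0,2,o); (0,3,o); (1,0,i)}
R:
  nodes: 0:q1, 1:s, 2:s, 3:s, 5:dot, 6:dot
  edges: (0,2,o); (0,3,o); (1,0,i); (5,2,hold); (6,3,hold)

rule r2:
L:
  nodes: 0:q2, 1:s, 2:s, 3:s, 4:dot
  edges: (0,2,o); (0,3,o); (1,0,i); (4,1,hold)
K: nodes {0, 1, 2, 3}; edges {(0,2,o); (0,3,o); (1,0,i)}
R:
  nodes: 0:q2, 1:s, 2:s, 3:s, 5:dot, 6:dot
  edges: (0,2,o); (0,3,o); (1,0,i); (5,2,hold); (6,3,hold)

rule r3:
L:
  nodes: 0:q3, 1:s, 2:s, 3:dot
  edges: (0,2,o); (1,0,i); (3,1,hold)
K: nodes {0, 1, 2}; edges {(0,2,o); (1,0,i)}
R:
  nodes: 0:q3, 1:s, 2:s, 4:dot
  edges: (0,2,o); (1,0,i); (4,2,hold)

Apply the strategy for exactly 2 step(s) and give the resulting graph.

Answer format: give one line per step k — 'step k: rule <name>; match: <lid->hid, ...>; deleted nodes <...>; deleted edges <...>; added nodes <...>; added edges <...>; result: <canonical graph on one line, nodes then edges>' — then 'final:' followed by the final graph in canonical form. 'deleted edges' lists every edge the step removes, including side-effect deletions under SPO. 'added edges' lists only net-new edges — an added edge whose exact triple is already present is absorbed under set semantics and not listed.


step 1: rule r3; match: 0->6, 1->3, 2->2, 3->7; deleted nodes 7; deleted edges (7,3,hold); added nodes 11; added edges (11,2,hold); result: nodes: 1:s, 2:s, 3:s, 4:q1, 5:q2, 6:q3, 8:dot, 9:dot, 10:dot, 11:dot edges: (1,4,i); (2,5,i); (3,6,i); (4,2,o); (4,3,o); (5,1,o); (5,3,o); (6,2,o); (8,3,hold); (9,3,hold); (10,3,hold); (11,2,hold)
step 2: rule r2; match: 0->5, 1->2, 2->1, 3->3, 4->11; deleted nodes 11; deleted edges (11,2,hold); added nodes 12, 13; added edges (12,1,hold); (13,3,hold); result: nodes: 1:s, 2:s, 3:s, 4:q1, 5:q2, 6:q3, 8:dot, 9:dot, 10:dot, 12:dot, 13:dot edges: (1,4,i); (2,5,i); (3,6,i); (4,2,o); (4,3,o); (5,1,o); (5,3,o); (6,2,o); (8,3,hold); (9,3,hold); (10,3,hold); (12,1,hold); (13,3,hold)
final:
nodes: 1:s, 2:s, 3:s, 4:q1, 5:q2, 6:q3, 8:dot, 9:dot, 10:dot, 12:dot, 13:dot
edges: (1,4,i); (2,5,i); (3,6,i); (4,2,o); (4,3,o); (5,1,o); (5,3,o); (6,2,o); (8,3,hold); (9,3,hold); (10,3,hold); (12,1,hold); (13,3,hold)


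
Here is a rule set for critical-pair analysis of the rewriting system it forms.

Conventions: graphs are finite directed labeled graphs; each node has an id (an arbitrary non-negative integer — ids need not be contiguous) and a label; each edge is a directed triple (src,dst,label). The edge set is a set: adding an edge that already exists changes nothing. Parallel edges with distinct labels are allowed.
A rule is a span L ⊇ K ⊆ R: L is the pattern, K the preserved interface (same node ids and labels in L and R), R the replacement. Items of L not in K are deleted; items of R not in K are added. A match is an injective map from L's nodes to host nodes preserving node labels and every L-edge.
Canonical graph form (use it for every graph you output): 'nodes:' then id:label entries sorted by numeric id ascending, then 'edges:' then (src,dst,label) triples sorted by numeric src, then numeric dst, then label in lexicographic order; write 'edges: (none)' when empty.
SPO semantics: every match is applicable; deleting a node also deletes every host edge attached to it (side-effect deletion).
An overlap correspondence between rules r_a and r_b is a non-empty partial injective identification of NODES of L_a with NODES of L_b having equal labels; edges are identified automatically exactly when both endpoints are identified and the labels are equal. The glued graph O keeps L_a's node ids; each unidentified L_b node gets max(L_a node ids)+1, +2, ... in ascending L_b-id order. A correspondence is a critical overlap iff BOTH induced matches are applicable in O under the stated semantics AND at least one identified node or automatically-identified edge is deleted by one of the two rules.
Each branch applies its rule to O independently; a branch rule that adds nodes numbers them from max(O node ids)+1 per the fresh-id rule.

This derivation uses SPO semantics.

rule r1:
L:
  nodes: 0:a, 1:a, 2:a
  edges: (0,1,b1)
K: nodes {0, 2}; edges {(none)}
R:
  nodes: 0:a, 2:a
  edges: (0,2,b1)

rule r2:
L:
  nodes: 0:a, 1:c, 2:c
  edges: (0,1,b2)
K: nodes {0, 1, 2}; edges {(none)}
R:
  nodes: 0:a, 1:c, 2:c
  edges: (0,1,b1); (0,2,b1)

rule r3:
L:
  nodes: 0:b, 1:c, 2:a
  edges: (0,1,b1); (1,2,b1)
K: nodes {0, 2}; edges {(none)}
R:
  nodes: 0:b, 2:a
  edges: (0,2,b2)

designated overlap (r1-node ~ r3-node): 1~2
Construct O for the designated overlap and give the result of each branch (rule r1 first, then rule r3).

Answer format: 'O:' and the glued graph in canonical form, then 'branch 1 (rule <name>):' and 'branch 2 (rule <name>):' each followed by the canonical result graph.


O:
nodes: 0:a, 1:a, 2:a, 3:b, 4:c
edges: (0,1,b1); (3,4,b1); (4,1,b1)
branch 1 (rule r1):
nodes: 0:a, 2:a, 3:b, 4:c
edges: (0,2,b1); (3,4,b1)
branch 2 (rule r3):
nodes: 0:a, 1:a, 2:a, 3:b
edges: (0,1,b1); (3,1,b2)


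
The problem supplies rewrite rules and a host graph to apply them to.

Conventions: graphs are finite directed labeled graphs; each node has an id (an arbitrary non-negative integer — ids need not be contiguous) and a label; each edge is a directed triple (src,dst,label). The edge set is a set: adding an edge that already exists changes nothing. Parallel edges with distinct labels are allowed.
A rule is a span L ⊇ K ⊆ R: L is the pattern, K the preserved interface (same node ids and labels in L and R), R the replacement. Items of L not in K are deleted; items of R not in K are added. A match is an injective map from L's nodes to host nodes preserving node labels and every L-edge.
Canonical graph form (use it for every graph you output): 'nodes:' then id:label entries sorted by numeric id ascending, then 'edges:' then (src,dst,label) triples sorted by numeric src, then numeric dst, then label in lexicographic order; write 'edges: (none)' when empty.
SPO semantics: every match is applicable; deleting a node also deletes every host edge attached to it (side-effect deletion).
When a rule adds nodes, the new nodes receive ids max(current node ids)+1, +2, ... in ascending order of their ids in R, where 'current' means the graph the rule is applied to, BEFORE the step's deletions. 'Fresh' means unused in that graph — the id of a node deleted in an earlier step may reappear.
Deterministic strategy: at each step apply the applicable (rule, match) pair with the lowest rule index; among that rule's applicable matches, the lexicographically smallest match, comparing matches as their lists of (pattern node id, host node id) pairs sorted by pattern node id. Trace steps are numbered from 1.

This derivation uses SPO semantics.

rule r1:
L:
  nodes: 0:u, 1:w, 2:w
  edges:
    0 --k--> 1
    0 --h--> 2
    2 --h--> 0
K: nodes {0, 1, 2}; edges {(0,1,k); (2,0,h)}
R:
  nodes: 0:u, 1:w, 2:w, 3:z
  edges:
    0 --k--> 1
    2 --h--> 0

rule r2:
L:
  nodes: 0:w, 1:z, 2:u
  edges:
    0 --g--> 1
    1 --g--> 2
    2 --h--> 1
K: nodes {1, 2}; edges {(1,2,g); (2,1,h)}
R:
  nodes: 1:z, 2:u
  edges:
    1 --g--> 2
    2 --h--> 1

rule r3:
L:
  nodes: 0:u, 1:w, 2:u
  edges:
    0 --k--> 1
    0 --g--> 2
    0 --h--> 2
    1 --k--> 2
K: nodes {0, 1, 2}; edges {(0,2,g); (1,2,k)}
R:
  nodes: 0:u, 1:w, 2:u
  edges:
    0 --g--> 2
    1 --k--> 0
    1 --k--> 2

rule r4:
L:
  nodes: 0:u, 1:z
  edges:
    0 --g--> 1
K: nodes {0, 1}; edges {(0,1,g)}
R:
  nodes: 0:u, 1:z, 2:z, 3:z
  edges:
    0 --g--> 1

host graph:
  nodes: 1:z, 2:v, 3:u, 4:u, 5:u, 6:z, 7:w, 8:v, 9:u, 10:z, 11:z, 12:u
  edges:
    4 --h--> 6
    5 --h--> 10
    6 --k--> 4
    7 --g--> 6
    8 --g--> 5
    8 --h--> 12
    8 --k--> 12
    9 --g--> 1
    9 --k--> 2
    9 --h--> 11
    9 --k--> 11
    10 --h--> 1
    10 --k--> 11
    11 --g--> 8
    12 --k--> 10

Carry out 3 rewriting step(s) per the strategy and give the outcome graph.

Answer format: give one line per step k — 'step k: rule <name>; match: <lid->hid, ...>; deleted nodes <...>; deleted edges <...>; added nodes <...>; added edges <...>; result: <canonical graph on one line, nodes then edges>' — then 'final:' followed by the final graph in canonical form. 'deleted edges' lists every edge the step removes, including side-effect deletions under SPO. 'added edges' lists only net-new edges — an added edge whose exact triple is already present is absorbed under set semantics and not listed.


step 1: rule r4; match: 0->9, 1->1; deleted nodes (none); deleted edges (none); added nodes 13, 14; added edges (none); result: nodes: 1:z, 2:v, 3:u, 4:u, 5:u, 6:z, 7:w, 8:v, 9:u, 10:z, 11:z, 12:u, 13:z, 14:z edges: (4,6,h); (5,10,h); (6,4,k); (7,6,g); (8,5,g); (8,12,h); (8,12,k); (9,1,g); (9,2,k); (9,11,h); (9,11,k); (10,1,h); (10,11,k); (11,8,g); (12,10,k)
step 2: rule r4; match: 0->9, 1->1; deleted nodes (none); deleted edges (none); added nodes 15, 16; added edges (none); result: nodes: 1:z, 2:v, 3:u, 4:u, 5:u, 6:z, 7:w, 8:v, 9:u, 10:z, 11:z, 12:u, 13:z, 14:z, 15:z, 16:z edges: (4,6,h); (5,10,h); (6,4,k); (7,6,g); (8,5,g); (8,12,h); (8,12,k); (9,1,g); (9,2,k); (9,11,h); (9,11,k); (10,1,h); (10,11,k); (11,8,g); (12,10,k)
step 3: rule r4; match: 0->9, 1->1; deleted nodes (none); deleted edges (none); added nodes 17, 18; added edges (none); result: nodes: 1:z, 2:v, 3:u, 4:u, 5:u, 6:z, 7:w, 8:v, 9:u, 10:z, 11:z, 12:u, 13:z, 14:z, 15:z, 16:z, 17:z, 18:z edges: (4,6,h); (5,10,h); (6,4,k); (7,6,g); (8,5,g); (8,12,h); (8,12,k); (9,1,g); (9,2,k); (9,11,h); (9,11,k); (10,1,h); (10,11,k); (11,8,g); (12,10,k)
final:
nodes: 1:z, 2:v, 3:u, 4:u, 5:u, 6:z, 7:w, 8:v, 9:u, 10:z, 11:z, 12:u, 13:z, 14:z, 15:z, 16:z, 17:z, 18:z
edges: (4,6,h); (5,10,h); (6,4,k); (7,6,g); (8,5,g); (8,12,h); (8,12,k); (9,1,g); (9,2,k); (9,11,h); (9,11,k); (10,1,h); (10,11,k); (11,8,g); (12,10,k)


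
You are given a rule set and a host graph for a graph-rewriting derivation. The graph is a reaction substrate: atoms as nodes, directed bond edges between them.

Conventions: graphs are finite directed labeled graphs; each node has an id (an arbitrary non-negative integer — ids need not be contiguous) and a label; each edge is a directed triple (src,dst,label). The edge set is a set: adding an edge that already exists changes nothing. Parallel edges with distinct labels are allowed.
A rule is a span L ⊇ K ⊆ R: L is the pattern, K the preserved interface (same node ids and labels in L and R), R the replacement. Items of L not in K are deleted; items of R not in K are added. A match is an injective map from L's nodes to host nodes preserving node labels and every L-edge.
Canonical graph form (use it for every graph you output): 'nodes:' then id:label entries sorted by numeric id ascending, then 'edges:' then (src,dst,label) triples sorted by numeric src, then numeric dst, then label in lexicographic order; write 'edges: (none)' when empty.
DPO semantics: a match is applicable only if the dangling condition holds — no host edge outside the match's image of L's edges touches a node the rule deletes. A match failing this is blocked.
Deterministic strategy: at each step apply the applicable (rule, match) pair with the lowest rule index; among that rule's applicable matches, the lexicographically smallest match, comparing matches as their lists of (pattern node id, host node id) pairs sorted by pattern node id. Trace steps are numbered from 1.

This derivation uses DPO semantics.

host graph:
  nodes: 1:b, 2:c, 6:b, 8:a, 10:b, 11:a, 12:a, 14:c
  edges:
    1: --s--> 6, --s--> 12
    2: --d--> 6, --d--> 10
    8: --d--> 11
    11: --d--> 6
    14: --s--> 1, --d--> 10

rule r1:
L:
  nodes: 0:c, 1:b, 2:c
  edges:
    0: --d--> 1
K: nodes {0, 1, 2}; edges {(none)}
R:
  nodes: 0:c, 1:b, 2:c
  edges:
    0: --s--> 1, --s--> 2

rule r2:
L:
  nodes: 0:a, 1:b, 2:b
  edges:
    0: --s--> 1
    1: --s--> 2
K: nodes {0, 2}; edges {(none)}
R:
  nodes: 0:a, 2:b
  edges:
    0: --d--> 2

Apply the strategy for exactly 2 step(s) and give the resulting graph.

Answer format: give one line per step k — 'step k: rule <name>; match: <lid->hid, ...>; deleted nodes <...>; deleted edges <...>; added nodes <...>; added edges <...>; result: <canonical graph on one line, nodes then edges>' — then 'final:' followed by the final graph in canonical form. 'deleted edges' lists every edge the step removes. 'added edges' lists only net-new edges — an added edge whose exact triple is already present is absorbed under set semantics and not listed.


step 1: rule r1; match: 0->2, 1->6, 2->14; deleted nodes (none); deleted edges (2,6,d); added nodes (none); added edges (2,6,s); (2,14,s); result: nodes: 1:b, 2:c, 6:b, 8:a, 10:b, 11:a, 12:a, 14:c edges: (1,6,s); (1,12,s); (2,6,s); (2,10,d); (2,14,s); (8,11,d); (11,6,d); (14,1,s); (14,10,d)
step 2: rule r1; match: 0->2, 1->10, 2->14; deleted nodes (none); deleted edges (2,10,d); added nodes (none); added edges (2,10,s); result: nodes: 1:b, 2:c, 6:b, 8:a, 10:b, 11:a, 12:a, 14:c edges: (1,6,s); (1,12,s); (2,6,s); (2,10,s); (2,14,s); (8,11,d); (11,6,d); (14,1,s); (14,10,d)
final:
nodes: 1:b, 2:c, 6:b, 8:a, 10:b, 11:a, 12:a, 14:c
edges: (1,6,s); (1,12,s); (2,6,s); (2,10,s); (2,14,s); (8,11,d); (11,6,d); (14,1,s); (14,10,d)


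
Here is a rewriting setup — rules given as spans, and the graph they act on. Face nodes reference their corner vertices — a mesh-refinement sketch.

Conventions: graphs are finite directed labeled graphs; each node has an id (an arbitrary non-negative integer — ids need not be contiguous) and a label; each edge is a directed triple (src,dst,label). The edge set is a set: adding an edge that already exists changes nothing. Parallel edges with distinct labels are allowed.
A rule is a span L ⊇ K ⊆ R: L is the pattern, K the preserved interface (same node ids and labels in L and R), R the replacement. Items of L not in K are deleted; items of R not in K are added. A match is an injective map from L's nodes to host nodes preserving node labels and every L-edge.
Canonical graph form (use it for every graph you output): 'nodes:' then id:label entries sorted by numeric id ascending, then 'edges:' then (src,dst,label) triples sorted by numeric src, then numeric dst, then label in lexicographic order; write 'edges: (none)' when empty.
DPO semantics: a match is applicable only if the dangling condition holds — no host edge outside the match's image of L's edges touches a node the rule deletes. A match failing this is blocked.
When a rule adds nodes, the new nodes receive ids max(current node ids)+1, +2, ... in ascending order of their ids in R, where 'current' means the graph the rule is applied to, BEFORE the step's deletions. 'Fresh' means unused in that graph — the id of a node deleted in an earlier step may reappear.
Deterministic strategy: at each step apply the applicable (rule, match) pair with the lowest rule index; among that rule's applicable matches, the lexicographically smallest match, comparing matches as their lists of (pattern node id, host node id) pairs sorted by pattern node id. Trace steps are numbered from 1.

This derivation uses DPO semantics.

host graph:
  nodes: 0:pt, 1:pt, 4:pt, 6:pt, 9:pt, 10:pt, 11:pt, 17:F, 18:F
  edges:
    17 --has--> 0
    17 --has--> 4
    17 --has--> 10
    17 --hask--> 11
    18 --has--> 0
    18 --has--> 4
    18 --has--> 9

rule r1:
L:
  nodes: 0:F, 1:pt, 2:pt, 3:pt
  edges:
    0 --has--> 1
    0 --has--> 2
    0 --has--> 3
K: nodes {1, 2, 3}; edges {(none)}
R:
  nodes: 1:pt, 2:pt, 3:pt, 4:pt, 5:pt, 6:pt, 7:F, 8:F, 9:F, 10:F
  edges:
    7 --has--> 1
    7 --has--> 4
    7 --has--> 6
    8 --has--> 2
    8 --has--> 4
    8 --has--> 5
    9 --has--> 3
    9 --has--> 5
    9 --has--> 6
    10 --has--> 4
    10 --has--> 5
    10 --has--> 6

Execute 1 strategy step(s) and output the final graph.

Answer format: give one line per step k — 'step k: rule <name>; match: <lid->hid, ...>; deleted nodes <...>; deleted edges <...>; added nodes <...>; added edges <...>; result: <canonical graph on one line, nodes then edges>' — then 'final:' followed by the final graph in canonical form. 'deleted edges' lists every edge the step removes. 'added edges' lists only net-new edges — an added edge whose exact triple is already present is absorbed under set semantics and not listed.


step 1: rule r1; match: 0->18, 1->0, 2->4, 3->9; deleted nodes 18; deleted edges (18,0,has); (18,4,has); (18,9,has); added nodes 19, 20, 21, 22, 23, 24, 25; added edges (22,0,has); (22,19,has); (22,21,has); (23,4,has); (23,19,has); (23,20,has); (24,9,has); (24,20,has); (24,21,has); (25,19,has); (25,20,has); (25,21,has); result: nodes: 0:pt, 1:pt, 4:pt, 6:pt, 9:pt, 10:pt, 11:pt, 17:F, 19:pt, 20:pt, 21:pt, 22:F, 23:F, 24:F, 25:F edges: (17,0,has); (17,4,has); (17,10,has); (17,11,hask); (22,0,has); (22,19,has); (22,21,has); (23,4,has); (23,19,has); (23,20,has); (24,9,has); (24,20,has); (24,21,has); (25,19,has); (25,20,has); (25,21,has)
final:
nodes: 0:pt, 1:pt, 4:pt, 6:pt, 9:pt, 10:pt, 11:pt, 17:F, 19:pt, 20:pt, 21:pt, 22:F, 23:F, 24:F, 25:F
edges: (17,0,has); (17,4,has); (17,10,has); (17,11,hask); (22,0,has); (22,19,has); (22,21,has); (23,4,has); (23,19,has); (23,20,has); (24,9,has); (24,20,has); (24,21,has); (25,19,has); (25,20,has); (25,21,has)


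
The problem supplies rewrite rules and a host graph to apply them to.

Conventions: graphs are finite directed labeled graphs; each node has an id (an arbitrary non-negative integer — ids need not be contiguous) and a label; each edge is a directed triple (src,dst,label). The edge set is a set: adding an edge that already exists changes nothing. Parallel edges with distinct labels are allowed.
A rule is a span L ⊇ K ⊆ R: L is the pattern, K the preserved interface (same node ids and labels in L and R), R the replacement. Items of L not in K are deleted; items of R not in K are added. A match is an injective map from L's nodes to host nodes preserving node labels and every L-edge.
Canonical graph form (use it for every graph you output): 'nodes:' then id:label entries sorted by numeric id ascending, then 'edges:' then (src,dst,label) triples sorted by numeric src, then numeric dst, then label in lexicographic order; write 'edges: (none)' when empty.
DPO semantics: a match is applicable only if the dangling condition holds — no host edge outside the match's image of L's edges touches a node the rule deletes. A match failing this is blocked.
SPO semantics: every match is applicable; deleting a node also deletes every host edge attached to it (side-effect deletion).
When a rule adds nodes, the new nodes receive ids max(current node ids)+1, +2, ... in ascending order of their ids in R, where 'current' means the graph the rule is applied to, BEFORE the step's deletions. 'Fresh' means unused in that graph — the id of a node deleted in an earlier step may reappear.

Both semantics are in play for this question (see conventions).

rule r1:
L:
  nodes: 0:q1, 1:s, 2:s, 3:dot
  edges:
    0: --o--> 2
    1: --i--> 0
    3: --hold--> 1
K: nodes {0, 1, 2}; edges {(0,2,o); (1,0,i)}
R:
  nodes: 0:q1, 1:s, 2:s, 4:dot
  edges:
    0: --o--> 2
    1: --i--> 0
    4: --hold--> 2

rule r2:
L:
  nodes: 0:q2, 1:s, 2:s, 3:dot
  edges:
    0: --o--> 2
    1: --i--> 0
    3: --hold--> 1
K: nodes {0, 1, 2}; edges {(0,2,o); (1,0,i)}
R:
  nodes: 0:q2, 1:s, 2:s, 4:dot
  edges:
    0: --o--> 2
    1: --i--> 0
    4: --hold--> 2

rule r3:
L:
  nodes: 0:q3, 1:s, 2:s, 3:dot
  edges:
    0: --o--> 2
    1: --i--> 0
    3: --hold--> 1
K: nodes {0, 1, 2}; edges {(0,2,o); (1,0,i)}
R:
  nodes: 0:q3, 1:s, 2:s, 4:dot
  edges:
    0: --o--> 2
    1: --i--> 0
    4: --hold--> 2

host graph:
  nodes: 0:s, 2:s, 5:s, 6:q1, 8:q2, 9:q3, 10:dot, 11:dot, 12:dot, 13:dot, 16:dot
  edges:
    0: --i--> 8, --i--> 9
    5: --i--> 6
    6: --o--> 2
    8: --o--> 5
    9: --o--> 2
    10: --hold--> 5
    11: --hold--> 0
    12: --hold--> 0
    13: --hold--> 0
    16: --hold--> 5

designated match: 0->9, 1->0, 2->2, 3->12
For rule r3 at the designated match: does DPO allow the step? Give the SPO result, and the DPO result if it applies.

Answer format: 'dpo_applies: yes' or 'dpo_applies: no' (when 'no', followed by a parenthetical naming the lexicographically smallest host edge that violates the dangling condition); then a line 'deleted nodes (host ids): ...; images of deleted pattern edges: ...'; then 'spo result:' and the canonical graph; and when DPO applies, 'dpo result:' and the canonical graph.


dpo_applies: yes
deleted nodes (host ids): 12; images of deleted pattern edges: (12,0,hold)
spo result:
nodes: 0:s, 2:s, 5:s, 6:q1, 8:q2, 9:q3, 10:dot, 11:dot, 13:dot, 16:dot, 17:dot
edges: (0,8,i); (0,9,i); (5,6,i); (6,2,o); (8,5,o); (9,2,o); (10,5,hold); (11,0,hold); (13,0,hold); (16,5,hold); (17,2,hold)
dpo result:
nodes: 0:s, 2:s, 5:s, 6:q1, 8:q2, 9:q3, 10:dot, 11:dot, 13:dot, 16:dot, 17:dot
edges: (0,8,i); (0,9,i); (5,6,i); (6,2,o); (8,5,o); (9,2,o); (10,5,hold); (11,0,hold); (13,0,hold); (16,5,hold); (17,2,hold)


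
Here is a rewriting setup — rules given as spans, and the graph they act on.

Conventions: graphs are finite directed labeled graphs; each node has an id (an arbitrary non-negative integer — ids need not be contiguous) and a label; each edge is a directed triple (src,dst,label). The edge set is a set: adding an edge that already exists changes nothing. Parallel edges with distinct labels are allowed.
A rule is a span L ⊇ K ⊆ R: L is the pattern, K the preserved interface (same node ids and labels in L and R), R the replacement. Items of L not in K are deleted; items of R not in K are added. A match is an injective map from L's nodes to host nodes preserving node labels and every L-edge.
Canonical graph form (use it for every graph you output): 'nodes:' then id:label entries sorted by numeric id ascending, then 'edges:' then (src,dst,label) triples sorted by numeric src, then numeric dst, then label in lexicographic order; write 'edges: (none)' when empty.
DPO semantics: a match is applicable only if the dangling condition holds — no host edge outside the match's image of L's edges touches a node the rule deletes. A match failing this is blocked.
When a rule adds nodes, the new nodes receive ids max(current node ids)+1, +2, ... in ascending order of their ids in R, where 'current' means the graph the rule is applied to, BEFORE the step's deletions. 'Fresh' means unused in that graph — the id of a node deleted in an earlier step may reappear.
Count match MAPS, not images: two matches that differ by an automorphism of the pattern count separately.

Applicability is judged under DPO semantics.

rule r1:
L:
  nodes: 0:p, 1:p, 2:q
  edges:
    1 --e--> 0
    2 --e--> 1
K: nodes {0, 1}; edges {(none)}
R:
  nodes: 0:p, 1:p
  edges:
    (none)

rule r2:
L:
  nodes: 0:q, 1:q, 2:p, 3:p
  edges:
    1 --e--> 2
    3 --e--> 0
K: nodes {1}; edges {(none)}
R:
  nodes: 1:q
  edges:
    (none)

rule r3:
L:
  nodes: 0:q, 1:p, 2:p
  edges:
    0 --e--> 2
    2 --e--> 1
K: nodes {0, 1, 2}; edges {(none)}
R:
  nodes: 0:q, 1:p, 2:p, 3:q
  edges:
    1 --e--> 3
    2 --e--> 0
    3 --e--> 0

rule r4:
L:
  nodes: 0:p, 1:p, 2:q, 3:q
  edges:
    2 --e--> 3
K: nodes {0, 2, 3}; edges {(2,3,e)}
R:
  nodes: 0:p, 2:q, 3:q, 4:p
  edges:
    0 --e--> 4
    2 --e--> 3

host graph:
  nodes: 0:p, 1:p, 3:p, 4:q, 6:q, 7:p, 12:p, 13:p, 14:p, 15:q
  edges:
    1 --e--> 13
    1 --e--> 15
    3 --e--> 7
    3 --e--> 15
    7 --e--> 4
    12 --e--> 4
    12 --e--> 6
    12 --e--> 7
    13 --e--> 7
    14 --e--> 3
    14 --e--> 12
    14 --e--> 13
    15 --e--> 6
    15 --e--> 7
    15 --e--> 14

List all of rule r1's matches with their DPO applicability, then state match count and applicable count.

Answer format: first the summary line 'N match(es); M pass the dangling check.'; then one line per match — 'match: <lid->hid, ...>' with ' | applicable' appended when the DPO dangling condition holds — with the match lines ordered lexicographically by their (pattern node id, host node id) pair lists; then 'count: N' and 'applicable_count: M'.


3 match(es); 0 pass the dangling check.
match: 0->3, 1->14, 2->15
match: 0->12, 1->14, 2->15
match: 0->13, 1->14, 2->15
count: 3
applicable_count: 0
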